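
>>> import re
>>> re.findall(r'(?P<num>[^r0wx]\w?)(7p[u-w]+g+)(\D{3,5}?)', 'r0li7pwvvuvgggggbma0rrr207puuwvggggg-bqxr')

[('li', '7pwvvuvggggg', 'bma'), ('20', '7puuwvggggg', '-bq')]

Because the quantifier is non-greedy, it stops expanding at the earliest point where the rest of the pattern can succeed.
`findall` packs the 3 group values into a tuple for every match.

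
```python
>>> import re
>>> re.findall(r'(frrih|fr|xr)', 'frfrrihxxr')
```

['fr', 'frrih', 'xr']

`|` is ordered: at each position the engine commits to the first alternative that works.
With a single group, `findall` returns only what that group captured — 3 items.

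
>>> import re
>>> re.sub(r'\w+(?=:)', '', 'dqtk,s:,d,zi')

The `(?=…)`/`(?<=…)` assertion just peeks at neighbouring text; it doesn't advance the match position.
Matches: at [5:6] → 's'.
Every occurrence is swapped for ''.

'dqtk,:,d,zi'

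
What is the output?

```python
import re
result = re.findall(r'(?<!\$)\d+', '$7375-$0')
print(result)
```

['375']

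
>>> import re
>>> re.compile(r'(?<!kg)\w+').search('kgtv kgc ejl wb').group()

`(?!…)`/`(?<!…)` only lets a position through if the neighbouring text does NOT match; no characters are consumed.
The match spans [0:4] → 'kgtv'.

'kgtv'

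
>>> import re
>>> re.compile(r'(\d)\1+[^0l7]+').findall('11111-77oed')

The backreference `\1` re-matches whatever the first group consumed, character for character.
Matches: at [0:6] match '11111-', group 1 = '1'; at [6:11] match '77oed', group 1 = '7'.
One capturing group, so `findall` returns just the captured substring from each match — 2 in all.

['1', '7']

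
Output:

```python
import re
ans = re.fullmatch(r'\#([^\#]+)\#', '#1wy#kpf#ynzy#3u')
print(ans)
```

None

`re.fullmatch` requires the pattern to consume the entire string.
Here the pattern can't cover the whole string, so the call returns None.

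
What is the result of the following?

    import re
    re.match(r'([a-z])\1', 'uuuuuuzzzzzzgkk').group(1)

`\1` has to match the exact text group 1 already captured.
With `match`, the pattern is implicitly anchored at the beginning.
The match spans [0:2] → 'uu'.
Captured: group 1 = 'u'.

'u'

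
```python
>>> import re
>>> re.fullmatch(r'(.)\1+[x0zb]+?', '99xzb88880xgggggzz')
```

None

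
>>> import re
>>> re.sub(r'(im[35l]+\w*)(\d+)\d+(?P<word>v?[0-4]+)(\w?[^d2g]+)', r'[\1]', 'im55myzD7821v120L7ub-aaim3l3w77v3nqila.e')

This matches the literal 'im', then one or more of one of [35l], then zero or more of a word character (captured); then one or more of a digit (captured); then one or more of a digit; then optionally a literal 'v', then one or more of a character in [0-4] (captured as 'word'); then optionally a word character, then one or more of any character except [d2g] (captured).
Matches: at [0:40] → 'im55myzD7821v120L7ub-aaim3l3w77v3nqila.e'.
`\1` in the replacement pulls in group 1's text for each match.

'[im55myzD7821v]'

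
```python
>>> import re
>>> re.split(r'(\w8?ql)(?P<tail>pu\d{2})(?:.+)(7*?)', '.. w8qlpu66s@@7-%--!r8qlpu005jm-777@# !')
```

['.. ', 'w8ql', 'pu66', '', '']

This matches a word character, then optionally a literal '8', then the literal 'ql' (captured); then the literal 'pu', then exactly 2 of a digit (captured as 'tail'); then one or more of any character (non-capturing group); then zero or more of a literal '7' (lazy) (captured).
Matches to split on: at [3:39] → 'w8qlpu66s@@7-%--!r8qlpu005jm-777@# !'.
The group in the pattern means `split` returns the separators' captures alongside the pieces.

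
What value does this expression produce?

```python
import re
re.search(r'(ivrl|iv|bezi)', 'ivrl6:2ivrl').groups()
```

('ivrl',)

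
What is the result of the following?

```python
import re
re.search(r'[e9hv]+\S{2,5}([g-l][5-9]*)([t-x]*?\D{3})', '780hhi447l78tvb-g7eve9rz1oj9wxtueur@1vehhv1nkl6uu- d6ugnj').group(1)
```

'l78'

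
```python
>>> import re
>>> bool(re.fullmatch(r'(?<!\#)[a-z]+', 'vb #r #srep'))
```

The negative lookaround is zero-width — it rules out positions where the adjacent text would match, without consuming anything.
`re.fullmatch` requires the pattern to consume the entire string.
Here the pattern can't cover the whole string, so the call returns None, and `bool(None)` is False.

False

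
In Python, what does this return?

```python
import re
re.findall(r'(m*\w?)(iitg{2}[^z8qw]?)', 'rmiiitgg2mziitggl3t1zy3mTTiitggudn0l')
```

[('mi', 'iitgg2'), ('mz', 'iitggl'), ('T', 'iitggu')]

Pattern: zero or more of the literal 'm', then optionally a word character (captured); then the literal 'iit', then exactly 2 of a literal 'g', then optionally any character except [z8qw] (captured).
Scanning left to right: at [1:9] match 'miiitgg2', groups = ('mi', 'iitgg2'); at [9:17] match 'mziitggl', groups = ('mz', 'iitggl'); at [25:32] match 'Tiitggu', groups = ('T', 'iitggu').
With 2 capturing groups, `findall` returns a 2-tuple per match.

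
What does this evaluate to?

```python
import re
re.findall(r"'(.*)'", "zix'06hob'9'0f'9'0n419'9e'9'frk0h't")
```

["06hob'9'0f'9'0n419'9e'9'frk0h"]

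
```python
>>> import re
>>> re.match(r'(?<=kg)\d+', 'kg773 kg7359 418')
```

Lookahead/lookbehind check context without consuming it, so the matched span excludes the asserted characters.
`match` is anchored at position 0; if the pattern doesn't fit there, it returns None.
Here position 0 doesn't satisfy it, so the call returns None.

None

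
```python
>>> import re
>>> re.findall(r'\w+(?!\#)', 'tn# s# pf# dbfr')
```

['t', 'p', 'dbfr']

`(?!…)`/`(?<!…)` only lets a position through if the neighbouring text does NOT match; no characters are consumed.
Scanning left to right: at [0:1] → 't'; at [7:8] → 'p'; at [11:15] → 'dbfr'.
No capturing groups, so `findall` returns the 3 full match strings.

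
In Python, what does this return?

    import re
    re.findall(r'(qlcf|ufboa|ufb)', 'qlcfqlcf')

Walking the string: at [0:4] match 'qlcf', group 1 = 'qlcf'; at [4:8] match 'qlcf', group 1 = 'qlcf'.
One capturing group, so `findall` returns just the captured substring from each match — 2 in all.

['qlcf', 'qlcf']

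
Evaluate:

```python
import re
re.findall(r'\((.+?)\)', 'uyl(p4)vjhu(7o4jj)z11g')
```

Lazy quantifiers expand one character at a time until the remainder of the pattern can match.
`findall` collects group 1 from each match (2 total).

['p4', '7o4jj']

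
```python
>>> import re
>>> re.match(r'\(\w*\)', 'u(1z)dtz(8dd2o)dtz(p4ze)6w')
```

None

`re.match` only tries the pattern at the start of the string.
Here the string doesn't start with a match, so the call returns None.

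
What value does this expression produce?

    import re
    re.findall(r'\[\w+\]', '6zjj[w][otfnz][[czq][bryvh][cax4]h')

No capturing groups, so `findall` returns the 5 full match strings.

['[w]', '[otfnz]', '[czq]', '[bryvh]', '[cax4]']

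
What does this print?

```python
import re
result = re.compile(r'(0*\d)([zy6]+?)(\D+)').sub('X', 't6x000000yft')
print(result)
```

t6xX

The pattern matches zero or more of the literal '0', then a digit (captured); then one or more of one of [zy6] (lazy) (captured); then one or more of a non-digit (captured).
Every occurrence is swapped for 'X'.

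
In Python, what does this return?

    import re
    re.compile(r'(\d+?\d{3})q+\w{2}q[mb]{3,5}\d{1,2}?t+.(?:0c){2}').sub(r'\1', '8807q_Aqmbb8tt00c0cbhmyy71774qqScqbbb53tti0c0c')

This matches one or more of a digit (lazy), then exactly 3 of a digit (captured); then one or more of a literal 'q', then exactly 2 of a word character, then the literal 'q'; then 3 to 5 of one of [mb], then 1 to 2 of a digit (lazy); then one or more of a literal 't', then any character, then the literal '0c' repeated 2 times.
Matches: at [0:19] → '8807q_Aqmbb8tt00c0c'; at [24:46] → '71774qqScqbbb53tti0c0c'.
The replacement refers to a captured group, so each match is rewritten using its own captured text.

'8807bhmyy71774'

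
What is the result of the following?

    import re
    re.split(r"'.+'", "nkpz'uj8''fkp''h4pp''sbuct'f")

['nkpz', 'f']

Each match becomes a cut point; 2 segments remain.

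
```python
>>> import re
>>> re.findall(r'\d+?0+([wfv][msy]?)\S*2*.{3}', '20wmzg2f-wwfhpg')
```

The pattern matches one or more of a digit (lazy), then one or more of the literal '0'; then one of [wfv], then optionally one of [msy] (captured); then zero or more of a non-whitespace character, then zero or more of a literal '2', then exactly 3 of any character.
Scanning left to right: at [0:15] match '20wmzg2f-wwfhpg', group 1 = 'wm'.
Because there's exactly one group, `findall` drops the full match and keeps group 1 from the one hit.

['wm']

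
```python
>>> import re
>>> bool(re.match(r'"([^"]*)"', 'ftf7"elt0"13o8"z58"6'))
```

`match` is anchored at position 0; if the pattern doesn't fit there, it returns None.
Here the pattern fails at index 0, so the call returns None, and `bool(None)` is False.

False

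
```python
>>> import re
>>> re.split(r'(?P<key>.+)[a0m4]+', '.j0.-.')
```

The pattern matches one or more of any character (captured as 'key'); then one or more of one of [a0m4].
Matches to split on: at [0:3] → '.j0'.
`re.split` interleaves the captured-group text with the surrounding fragments.

['', '.j', '.-.']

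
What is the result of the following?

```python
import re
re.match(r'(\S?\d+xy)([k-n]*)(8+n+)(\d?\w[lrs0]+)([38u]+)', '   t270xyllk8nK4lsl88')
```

`re.match` only tries the pattern at the start of the string.
Here position 0 doesn't satisfy it, so the call returns None.

None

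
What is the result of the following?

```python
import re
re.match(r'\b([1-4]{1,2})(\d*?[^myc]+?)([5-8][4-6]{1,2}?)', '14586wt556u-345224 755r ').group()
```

The pattern matches a word boundary (`\b`, zero-width); then 1 to 2 of a character in [1-4] (captured); then zero or more of a digit (lazy), then one or more of any character except [myc] (lazy) (captured); then a character in [5-8], then 1 to 2 of a character in [4-6] (lazy) (captured).
`re.match` won't scan ahead — the pattern has to work from the very first character.
The match spans [0:5] → '14586'.
Captured: group 1 = '14', group 2 = '5', group 3 = '86'.

'14586'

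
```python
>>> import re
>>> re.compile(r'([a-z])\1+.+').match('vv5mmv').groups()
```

('v',)

The match spans [0:6] → 'vv5mmv'.
Captured: group 1 = 'v'.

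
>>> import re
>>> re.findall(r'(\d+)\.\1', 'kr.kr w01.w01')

[]

A backreference is literal: `\1` must see the identical characters the first group matched.
With a single group, `findall` returns only what that group captured — 0 items.
Nothing in the string satisfies the pattern, so the list is empty.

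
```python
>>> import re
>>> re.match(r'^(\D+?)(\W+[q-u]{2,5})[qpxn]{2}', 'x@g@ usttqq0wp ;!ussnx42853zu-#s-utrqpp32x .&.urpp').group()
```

'x@g@ usttqq'

This matches anchored at the start of the string; then one or more of a non-digit (lazy) (captured); then one or more of a non-word character, then 2 to 5 of a character in [q-u] (captured); then exactly 2 of one of [qpxn].
`re.match` won't scan ahead — the pattern has to work from the very first character.
The match spans [0:11] → 'x@g@ usttqq'.
Captured: group 1 = 'x@g', group 2 = '@ ustt'.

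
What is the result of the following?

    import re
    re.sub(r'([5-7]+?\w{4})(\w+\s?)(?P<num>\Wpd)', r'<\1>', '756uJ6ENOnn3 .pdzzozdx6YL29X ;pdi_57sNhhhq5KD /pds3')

'<756uJ>zzozdx<6YL29>i_<57sNh>s3'

With the lazy modifier that quantifier settles for the fewest repetitions that let the rest of the pattern succeed (the atoms after it are unaffected and can still be greedy).
Each match is replaced using the text its own group 1 captured.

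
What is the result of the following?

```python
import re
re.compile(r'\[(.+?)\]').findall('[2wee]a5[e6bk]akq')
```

['2wee', 'e6bk']

Walking the string: at [0:6] match '[2wee]', group 1 = '2wee'; at [8:14] match '[e6bk]', group 1 = 'e6bk'.
With a single group, `findall` returns only what that group captured — 2 items.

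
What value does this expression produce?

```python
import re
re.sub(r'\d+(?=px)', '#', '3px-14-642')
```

The `(?=…)`/`(?<=…)` assertion just peeks at neighbouring text; it doesn't advance the match position.
Matches: at [0:1] → '3'.
`sub` substitutes '#' at each match site.

'#px-14-642'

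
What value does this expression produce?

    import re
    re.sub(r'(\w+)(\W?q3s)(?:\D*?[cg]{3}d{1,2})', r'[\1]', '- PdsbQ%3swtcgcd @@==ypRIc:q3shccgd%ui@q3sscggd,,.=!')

'- PdsbQ%3swtcgcd @@==[ypRIc]%[ui],,.=!'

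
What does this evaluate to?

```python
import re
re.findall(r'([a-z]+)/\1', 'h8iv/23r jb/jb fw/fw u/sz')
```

`\1` has to match the exact text group 1 already captured.
Scanning left to right: at [9:14] match 'jb/jb', group 1 = 'jb'; at [15:20] match 'fw/fw', group 1 = 'fw'.
With a single group, `findall` returns only what that group captured — 2 items.

['jb', 'fw']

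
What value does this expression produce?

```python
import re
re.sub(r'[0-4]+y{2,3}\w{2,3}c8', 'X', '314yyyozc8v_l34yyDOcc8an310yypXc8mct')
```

'Xv_lXanXmct'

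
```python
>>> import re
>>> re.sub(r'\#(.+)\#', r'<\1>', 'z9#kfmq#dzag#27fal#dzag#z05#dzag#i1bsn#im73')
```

Matches: at [2:39] → '#kfmq#dzag#27fal#dzag#z05#dzag#i1bsn#'.
Each match is replaced using the text its own group 1 captured.

'z9<kfmq#dzag#27fal#dzag#z05#dzag#i1bsn>im73'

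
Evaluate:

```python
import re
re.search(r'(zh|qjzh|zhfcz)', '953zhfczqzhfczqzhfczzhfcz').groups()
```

('zh',)

The match spans [3:5] → 'zh'.
Captured: group 1 = 'zh'.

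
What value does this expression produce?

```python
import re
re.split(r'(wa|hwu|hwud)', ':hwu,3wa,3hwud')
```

[':', 'hwu', ',3', 'wa', ',3', 'hwu', 'd']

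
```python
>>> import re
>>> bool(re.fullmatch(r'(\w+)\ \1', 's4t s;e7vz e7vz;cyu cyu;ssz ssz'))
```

False

`\1` is not a pattern — it's the concrete string captured by group 1, re-applied verbatim.
`fullmatch` succeeds only if the pattern covers the string from start to end.
Here the string isn't matched end-to-end, so the call returns None, and `bool(None)` is False.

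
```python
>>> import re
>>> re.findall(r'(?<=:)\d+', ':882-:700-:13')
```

The positive lookaround only admits positions where the adjacent text matches; those characters stay outside the span.
Matches: at [1:4] → '882'; at [6:9] → '700'; at [11:13] → '13'.
No capturing groups, so `findall` returns the 3 full match strings.

['882', '700', '13']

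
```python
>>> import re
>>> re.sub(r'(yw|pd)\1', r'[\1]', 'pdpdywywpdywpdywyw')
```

'[pd][yw]pdywpd[yw]'

After group 1 captures some text, `\1` only succeeds where that same text appears again.
Matches: at [0:4] → 'pdpd'; at [4:8] → 'ywyw'; at [14:18] → 'ywyw'.
The replacement refers to a captured group, so each match is rewritten using its own captured text.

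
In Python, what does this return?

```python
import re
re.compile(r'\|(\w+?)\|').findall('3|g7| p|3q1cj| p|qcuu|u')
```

Scanning left to right: at [1:5] match '|g7|', group 1 = 'g7'; at [7:14] match '|3q1cj|', group 1 = '3q1cj'; at [16:22] match '|qcuu|', group 1 = 'qcuu'.
With a single group, `findall` returns only what that group captured — 3 items.

['g7', '3q1cj', 'qcuu']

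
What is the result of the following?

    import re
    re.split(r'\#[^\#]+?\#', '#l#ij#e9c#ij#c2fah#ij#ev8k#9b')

The string is cut at each match, leaving 5 pieces.

['', 'ij', 'ij', 'ij', '9b']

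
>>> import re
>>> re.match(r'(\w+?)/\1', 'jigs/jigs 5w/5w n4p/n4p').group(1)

'jigs'

The backreference `\1` re-matches whatever the first group consumed, character for character.
`match` is anchored at position 0; if the pattern doesn't fit there, it returns None.
The match spans [0:9] → 'jigs/jigs'.
Captured: group 1 = 'jigs'.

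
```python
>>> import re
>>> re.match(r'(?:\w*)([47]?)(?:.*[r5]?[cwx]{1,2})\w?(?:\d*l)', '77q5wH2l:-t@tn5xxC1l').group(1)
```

This matches zero or more of a word character (non-capturing group); then optionally one of [47] (captured); then zero or more of any character, then optionally one of [r5], then 1 to 2 of one of [cwx] (non-capturing group); then optionally a word character; then zero or more of a digit, then a literal 'l' (non-capturing group).
`re.match` won't scan ahead — the pattern has to work from the very first character.
The match spans [0:20] → '77q5wH2l:-t@tn5xxC1l'.
Captured: group 1 = ''.

''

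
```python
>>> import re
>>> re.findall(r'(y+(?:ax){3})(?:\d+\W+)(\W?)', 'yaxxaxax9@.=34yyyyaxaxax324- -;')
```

Pattern: one or more of the literal 'y', then the literal 'ax' repeated 3 times (captured); then one or more of a digit, then one or more of a non-word character (non-capturing group); then optionally a non-word character (captured).
Scanning left to right: at [14:31] match 'yyyyaxaxax324- -;', groups = ('yyyyaxaxax', '').
2 groups means the one result is a tuple of 2 captured strings — 1 here.

[('yyyyaxaxax', '')]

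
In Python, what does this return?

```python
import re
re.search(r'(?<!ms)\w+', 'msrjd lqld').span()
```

(0, 5)

Because the assertion is negative and zero-width, positions next to the forbidden text are skipped.
`re.search` tries every starting position until one works.
The match spans [0:5] → 'msrjd'.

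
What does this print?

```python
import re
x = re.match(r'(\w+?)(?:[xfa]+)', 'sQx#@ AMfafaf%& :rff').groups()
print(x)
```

('sQ',)

The match spans [0:3] → 'sQx'.
Captured: group 1 = 'sQ'.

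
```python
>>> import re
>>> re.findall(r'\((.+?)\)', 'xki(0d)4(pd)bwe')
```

Because there's exactly one group, `findall` drops the full match and keeps group 1 from each hit.

['0d', 'pd']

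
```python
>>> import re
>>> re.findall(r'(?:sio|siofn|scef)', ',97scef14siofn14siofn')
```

`|` is ordered: at each position the engine commits to the first alternative that works.
Walking the string: at [3:7] → 'scef'; at [9:12] → 'sio'; at [16:19] → 'sio'.
With no groups in the pattern, `findall` gives back each whole match — 3 here.

['scef', 'sio', 'sio']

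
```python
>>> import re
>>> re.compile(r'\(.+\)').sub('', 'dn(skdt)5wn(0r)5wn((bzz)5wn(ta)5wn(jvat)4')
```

'dn4'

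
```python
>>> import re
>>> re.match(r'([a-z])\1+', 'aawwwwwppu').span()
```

(0, 2)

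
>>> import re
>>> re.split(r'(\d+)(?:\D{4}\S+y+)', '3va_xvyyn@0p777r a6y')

With a capturing group present, the delimiter's captured portion is kept in the result list.

['', '3', 'n@0p777r a6y']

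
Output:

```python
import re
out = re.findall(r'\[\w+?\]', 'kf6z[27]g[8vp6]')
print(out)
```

['[27]', '[8vp6]']

Scanning left to right: at [4:8] → '[27]'; at [9:15] → '[8vp6]'.
No capturing groups, so `findall` returns the 2 full match strings.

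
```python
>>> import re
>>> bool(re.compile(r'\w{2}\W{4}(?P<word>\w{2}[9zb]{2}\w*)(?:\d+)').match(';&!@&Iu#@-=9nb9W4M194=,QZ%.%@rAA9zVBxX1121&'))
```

The pattern matches exactly 2 of a word character; then exactly 4 of a non-word character; then exactly 2 of a word character, then exactly 2 of one of [9zb], then zero or more of a word character (captured as 'word'); then one or more of a digit (non-capturing group).
`match` is anchored at position 0; if the pattern doesn't fit there, it returns None.
Here the string doesn't start with a match, so the call returns None, and `bool(None)` is False.

False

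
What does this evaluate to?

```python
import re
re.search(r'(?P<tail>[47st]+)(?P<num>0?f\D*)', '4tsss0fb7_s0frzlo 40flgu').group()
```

'4tsss0fb'

The match spans [0:8] → '4tsss0fb'.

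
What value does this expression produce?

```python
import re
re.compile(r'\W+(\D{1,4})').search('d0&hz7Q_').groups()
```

('hz',)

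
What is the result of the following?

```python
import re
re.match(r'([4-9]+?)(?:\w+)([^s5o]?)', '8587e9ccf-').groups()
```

Pattern: one or more of a character in [4-9] (lazy) (captured); then one or more of a word character (non-capturing group); then optionally any character except [s5o] (captured).
`re.match` won't scan ahead — the pattern has to work from the very first character.
The match spans [0:10] → '8587e9ccf-'.
Captured: group 1 = '8', group 2 = '-'.

('8', '-')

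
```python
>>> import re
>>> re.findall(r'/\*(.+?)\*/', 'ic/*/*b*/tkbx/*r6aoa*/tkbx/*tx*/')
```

With the lazy modifier that quantifier settles for the fewest repetitions that let the rest of the pattern succeed (the atoms after it are unaffected and can still be greedy).
With a single group, `findall` returns only what that group captured — 3 items.

['/*b', 'r6aoa', 'tx']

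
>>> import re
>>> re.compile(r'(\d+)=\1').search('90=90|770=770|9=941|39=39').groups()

('90',)

After group 1 captures some text, `\1` only succeeds where that same text appears again.
`re.search` scans for the first position where the pattern succeeds.
The match spans [0:5] → '90=90'.
Captured: group 1 = '90'.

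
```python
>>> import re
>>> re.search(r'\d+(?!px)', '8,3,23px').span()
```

A negative assertion filters positions out without eating any characters.
The match spans [0:1] → '8'.

(0, 1)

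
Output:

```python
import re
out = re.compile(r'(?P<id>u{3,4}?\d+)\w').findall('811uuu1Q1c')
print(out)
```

['uuu1']

This matches 3 to 4 of a literal 'u' (lazy), then one or more of a digit (captured as 'id'); then a word character.
Scanning left to right: at [3:8] match 'uuu1Q', group 1 = 'uuu1'.
With a single group, `findall` returns only what that group captured — 1 item.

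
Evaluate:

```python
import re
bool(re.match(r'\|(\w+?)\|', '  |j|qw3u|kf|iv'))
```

`match` is anchored at position 0; if the pattern doesn't fit there, it returns None.
Here the string doesn't start with a match, so the call returns None, and `bool(None)` is False.

False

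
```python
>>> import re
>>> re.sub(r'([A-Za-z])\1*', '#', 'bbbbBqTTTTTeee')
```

`\1` is not a pattern — it's the concrete string captured by group 1, re-applied verbatim.
Matches: at [0:4] → 'bbbb'; at [4:5] → 'B'; at [5:6] → 'q'; at [6:11] → 'TTTTT'; at [11:14] → 'eee'.
Every occurrence is swapped for '#'.

'#####'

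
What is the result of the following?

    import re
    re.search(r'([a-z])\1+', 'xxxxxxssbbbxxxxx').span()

(0, 6)

The backreference `\1` re-matches whatever the first group consumed, character for character.
The match spans [0:6] → 'xxxxxx'.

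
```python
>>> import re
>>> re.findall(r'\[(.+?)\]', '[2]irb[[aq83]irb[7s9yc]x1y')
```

['2', '[aq83', '7s9yc']

A `+?`/`*?`/`{m,n}?` starts at its minimum and grows only as far as needed for what follows to match.
`findall` collects group 1 from each match (3 total).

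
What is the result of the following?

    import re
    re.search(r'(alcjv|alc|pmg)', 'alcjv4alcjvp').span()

(0, 5)

The regex engine tests alternatives in the order written; an earlier branch that matches wins even if a later one would match more.
`re.search` tries every starting position until one works.
The match spans [0:5] → 'alcjv'.
Captured: group 1 = 'alcjv'.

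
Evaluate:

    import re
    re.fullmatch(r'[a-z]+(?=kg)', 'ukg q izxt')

The lookaround is zero-width — it requires the adjacent text to match without consuming it, so the asserted text isn't part of the match.
`re.fullmatch` is like wrapping the pattern in `^…$` (in single-line mode).
Here the pattern can't cover the whole string, so the call returns None.

None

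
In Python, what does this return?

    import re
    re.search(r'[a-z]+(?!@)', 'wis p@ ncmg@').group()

The negative lookahead/lookbehind blocks any match where the forbidden context is present.
`re.search` scans for the first position where the pattern succeeds.
The match spans [0:3] → 'wis'.

'wis'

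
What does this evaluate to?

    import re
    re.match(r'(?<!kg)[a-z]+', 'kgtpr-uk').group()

'kgtpr'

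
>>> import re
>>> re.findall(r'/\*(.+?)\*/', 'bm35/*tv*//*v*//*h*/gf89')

A `+?`/`*?`/`{m,n}?` starts at its minimum and grows only as far as needed for what follows to match.
With a single group, `findall` returns only what that group captured — 3 items.

['tv', 'v', 'h']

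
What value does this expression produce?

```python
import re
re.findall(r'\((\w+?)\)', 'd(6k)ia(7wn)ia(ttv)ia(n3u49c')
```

`findall` collects group 1 from each match (3 total).

['6k', '7wn', 'ttv']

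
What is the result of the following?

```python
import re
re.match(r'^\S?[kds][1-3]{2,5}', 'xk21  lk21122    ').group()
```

'xk21'

Pattern: anchored at the start of the string; then optionally a non-whitespace character, then one of [kds]; then 2 to 5 of a character in [1-3].
`re.match` won't scan ahead — the pattern has to work from the very first character.
The match spans [0:4] → 'xk21'.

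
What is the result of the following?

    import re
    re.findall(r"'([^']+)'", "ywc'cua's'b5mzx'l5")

['cua', 'b5mzx']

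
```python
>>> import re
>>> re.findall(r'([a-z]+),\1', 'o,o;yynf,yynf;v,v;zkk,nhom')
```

['o', 'yynf', 'v']

After group 1 captures some text, `\1` only succeeds where that same text appears again.
Walking the string: at [0:3] match 'o,o', group 1 = 'o'; at [4:13] match 'yynf,yynf', group 1 = 'yynf'; at [14:17] match 'v,v', group 1 = 'v'.
One capturing group, so `findall` returns just the captured substring from each match — 3 in all.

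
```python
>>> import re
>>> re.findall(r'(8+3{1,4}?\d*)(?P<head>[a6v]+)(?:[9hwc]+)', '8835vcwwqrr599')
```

[('8835', 'v')]

The pattern matches one or more of the literal '8', then 1 to 4 of the literal '3' (lazy), then zero or more of a digit (captured); then one or more of one of [a6v] (captured as 'head'); then one or more of one of [9hwc] (non-capturing group).
Walking the string: at [0:8] match '8835vcww', groups = ('8835', 'v').
Multiple groups make `findall` return tuples — one 2-tuple for the one match.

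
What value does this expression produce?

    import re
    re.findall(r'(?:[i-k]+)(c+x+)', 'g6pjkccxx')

['ccxx']

This matches one or more of a character in [i-k] (non-capturing group); then one or more of a literal 'c', then one or more of the literal 'x' (captured).
`findall` collects group 1 from the one match (1 total).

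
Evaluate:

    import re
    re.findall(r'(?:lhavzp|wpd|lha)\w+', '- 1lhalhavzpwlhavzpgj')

Scanning left to right: at [3:21] → 'lhalhavzpwlhavzpgj'.
No capturing groups, so `findall` returns the 1 full match string.

['lhalhavzpwlhavzpgj']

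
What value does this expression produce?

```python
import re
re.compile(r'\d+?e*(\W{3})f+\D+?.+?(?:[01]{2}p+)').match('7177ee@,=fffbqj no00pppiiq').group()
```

`re.match` won't scan ahead — the pattern has to work from the very first character.
The match spans [0:23] → '7177ee@,=fffbqj no00ppp'.

'7177ee@,=fffbqj no00ppp'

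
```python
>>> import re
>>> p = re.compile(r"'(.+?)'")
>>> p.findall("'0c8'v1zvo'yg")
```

One capturing group, so `findall` returns just the captured substring from the one match — 1 in all.

['0c8']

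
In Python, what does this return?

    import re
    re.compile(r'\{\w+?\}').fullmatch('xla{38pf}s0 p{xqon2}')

None

`re.fullmatch` requires the pattern to consume the entire string.
Here there's no way to consume every character, so the call returns None.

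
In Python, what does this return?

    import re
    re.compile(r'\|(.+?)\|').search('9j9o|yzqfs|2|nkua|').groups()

('yzqfs',)

The `?` after the quantifier makes it lazy — it takes as little as possible before letting the rest of the pattern try.
`search` walks the string left to right and returns the first match it finds.
The match spans [4:11] → '|yzqfs|'.
Captured: group 1 = 'yzqfs'.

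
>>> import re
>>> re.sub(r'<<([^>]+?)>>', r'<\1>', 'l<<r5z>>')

Matches: at [1:8] → '<<r5z>>'.
`\1` in the replacement pulls in group 1's text for each match.

'l<r5z>'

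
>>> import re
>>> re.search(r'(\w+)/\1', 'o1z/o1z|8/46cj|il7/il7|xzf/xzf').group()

'o1z/o1z'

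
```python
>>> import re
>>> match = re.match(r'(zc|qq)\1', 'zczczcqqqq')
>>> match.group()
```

`re.match` only tries the pattern at the start of the string.
The match spans [0:4] → 'zczc'.

'zczc'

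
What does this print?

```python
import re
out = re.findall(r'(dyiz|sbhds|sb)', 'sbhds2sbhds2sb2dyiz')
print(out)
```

['sbhds', 'sbhds', 'sb', 'dyiz']

Branches in `(...|...)` are attempted left-to-right; the first branch that allows the whole pattern to succeed is taken.
Matches: at [0:5] match 'sbhds', group 1 = 'sbhds'; at [6:11] match 'sbhds', group 1 = 'sbhds'; at [12:14] match 'sb', group 1 = 'sb'; at [15:19] match 'dyiz', group 1 = 'dyiz'.
Because there's exactly one group, `findall` drops the full match and keeps group 1 from each hit.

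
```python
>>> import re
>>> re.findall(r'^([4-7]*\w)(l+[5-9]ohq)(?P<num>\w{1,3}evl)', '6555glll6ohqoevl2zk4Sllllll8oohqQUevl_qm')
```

The pattern matches anchored at the start of the string; then zero or more of a character in [4-7], then a word character (captured); then one or more of the literal 'l', then a character in [5-9], then the literal 'ohq' (captured); then 1 to 3 of a word character, then the literal 'evl' (captured as 'num').
Scanning left to right: at [0:16] match '6555glll6ohqoevl', groups = ('6555g', 'lll6ohq', 'oevl').
3 groups means the one result is a tuple of 3 captured strings — 1 here.

[('6555g', 'lll6ohq', 'oevl')]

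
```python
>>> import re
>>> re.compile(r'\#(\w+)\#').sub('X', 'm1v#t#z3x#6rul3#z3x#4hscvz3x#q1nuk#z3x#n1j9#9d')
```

'm1vXz3xXz3xXq1nukXn1j9#9d'

Matches: at [3:6] → '#t#'; at [9:16] → '#6rul3#'; at [19:29] → '#4hscvz3x#'; at [34:39] → '#z3x#'.
Each match is replaced by 'X'.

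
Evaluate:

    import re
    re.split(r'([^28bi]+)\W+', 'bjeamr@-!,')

['b', 'jeamr@-!', '']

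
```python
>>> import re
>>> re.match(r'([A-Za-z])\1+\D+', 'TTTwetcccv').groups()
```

The match spans [0:10] → 'TTTwetcccv'.
Captured: group 1 = 'T'.

('T',)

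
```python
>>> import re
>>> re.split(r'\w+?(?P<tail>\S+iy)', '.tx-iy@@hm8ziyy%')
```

With the lazy modifier that quantifier settles for the fewest repetitions that let the rest of the pattern succeed (the atoms after it are unaffected and can still be greedy).
Because the pattern has a capturing group, `split` also inserts each captured text between the pieces.

['.', 'x-iy@@hm8ziy', 'y%']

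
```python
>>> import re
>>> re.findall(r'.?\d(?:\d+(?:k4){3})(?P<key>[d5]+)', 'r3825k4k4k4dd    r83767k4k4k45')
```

Pattern: optionally any character, then a digit; then one or more of a digit, then the literal 'k4' repeated 3 times (non-capturing group); then one or more of one of [d5] (captured as 'key').
Matches: at [0:13] match 'r3825k4k4k4dd', group 1 = 'dd'; at [17:30] match 'r83767k4k4k45', group 1 = '5'.
With a single group, `findall` returns only what that group captured — 2 items.

['dd', '5']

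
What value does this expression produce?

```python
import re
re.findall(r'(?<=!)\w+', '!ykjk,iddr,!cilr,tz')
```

Because the assertion is zero-width, the text it checks is not consumed and won't appear in the result.
Matches: at [1:5] → 'ykjk'; at [12:16] → 'cilr'.
No capturing groups, so `findall` returns the 2 full match strings.

['ykjk', 'cilr']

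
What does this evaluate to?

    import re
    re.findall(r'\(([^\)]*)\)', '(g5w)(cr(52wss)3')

['g5w', 'cr(52wss']

Because there's exactly one group, `findall` drops the full match and keeps group 1 from each hit.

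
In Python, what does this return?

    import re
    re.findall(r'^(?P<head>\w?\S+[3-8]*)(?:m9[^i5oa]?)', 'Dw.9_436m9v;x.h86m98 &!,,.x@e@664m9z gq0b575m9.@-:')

['Dw.9_436m9v;x.h86']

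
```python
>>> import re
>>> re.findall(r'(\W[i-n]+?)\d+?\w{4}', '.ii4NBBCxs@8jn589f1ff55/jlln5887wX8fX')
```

This matches a non-word character, then one or more of a character in [i-n] (lazy) (captured); then one or more of a digit (lazy); then exactly 4 of a word character.
Walking the string: at [0:8] match '.ii4NBBC', group 1 = '.ii'; at [23:33] match '/jlln5887w', group 1 = '/jlln'.
One capturing group, so `findall` returns just the captured substring from each match — 2 in all.

['.ii', '/jlln']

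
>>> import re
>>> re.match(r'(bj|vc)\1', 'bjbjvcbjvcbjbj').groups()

('bj',)

The match spans [0:4] → 'bjbj'.
Captured: group 1 = 'bj'.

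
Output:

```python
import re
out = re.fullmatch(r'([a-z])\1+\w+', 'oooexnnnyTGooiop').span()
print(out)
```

`re.fullmatch` requires the pattern to consume the entire string.
The match spans [0:16] → 'oooexnnnyTGooiop'.

(0, 16)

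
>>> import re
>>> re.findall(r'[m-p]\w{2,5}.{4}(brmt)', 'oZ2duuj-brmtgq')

Pattern: a character in [m-p], then 2 to 5 of a word character, then exactly 4 of any character; then the literal 'br', then the literal 'mt' (captured).
Walking the string: at [0:12] match 'oZ2duuj-brmt', group 1 = 'brmt'.
With a single group, `findall` returns only what that group captured — 1 item.

['brmt']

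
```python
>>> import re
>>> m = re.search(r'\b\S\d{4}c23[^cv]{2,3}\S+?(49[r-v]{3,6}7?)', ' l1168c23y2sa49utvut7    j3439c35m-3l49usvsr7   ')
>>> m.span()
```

The pattern matches a word boundary (`\b`, zero-width); then a non-whitespace character; then exactly 4 of a digit, then the literal 'c23', then 2 to 3 of any character except [cv]; then one or more of a non-whitespace character (lazy); then the literal '49', then 3 to 6 of a character in [r-v], then optionally a literal '7' (captured).
Unlike `match`, `search` isn't anchored — it looks for the pattern anywhere in the string.
The match spans [1:21] → 'l1168c23y2sa49utvut7'.
Captured: group 1 = '49utvut7'.

(1, 21)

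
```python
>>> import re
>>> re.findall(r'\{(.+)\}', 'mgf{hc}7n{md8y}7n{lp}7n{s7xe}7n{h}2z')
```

Scanning left to right: at [3:34] match '{hc}7n{md8y}7n{lp}7n{s7xe}7n{h}', group 1 = 'hc}7n{md8y}7n{lp}7n{s7xe}7n{h'.
Because there's exactly one group, `findall` drops the full match and keeps group 1 from the one hit.

['hc}7n{md8y}7n{lp}7n{s7xe}7n{h']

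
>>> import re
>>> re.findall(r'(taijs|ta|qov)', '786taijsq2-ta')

['taijs', 'ta']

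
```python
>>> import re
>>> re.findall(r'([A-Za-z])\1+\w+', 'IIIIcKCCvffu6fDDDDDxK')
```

`\1` has to match the exact text group 1 already captured.
Scanning left to right: at [0:21] match 'IIIIcKCCvffu6fDDDDDxK', group 1 = 'I'.
With a single group, `findall` returns only what that group captured — 1 item.

['I']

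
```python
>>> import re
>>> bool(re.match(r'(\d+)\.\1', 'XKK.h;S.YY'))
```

False

`re.match` only tries the pattern at the start of the string.
Here the pattern fails at index 0, so the call returns None, and `bool(None)` is False.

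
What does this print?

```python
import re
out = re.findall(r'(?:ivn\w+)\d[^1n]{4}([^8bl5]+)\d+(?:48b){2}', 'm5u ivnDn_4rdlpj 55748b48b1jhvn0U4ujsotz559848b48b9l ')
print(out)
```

['j ']

Pattern: the literal 'ivn', then one or more of a word character (non-capturing group); then a digit, then exactly 4 of any character except [1n]; then one or more of any character except [8bl5] (captured); then one or more of a digit, then the literal '48b' repeated 2 times.
Scanning left to right: at [4:26] match 'ivnDn_4rdlpj 55748b48b', group 1 = 'j '.
Because there's exactly one group, `findall` drops the full match and keeps group 1 from the one hit.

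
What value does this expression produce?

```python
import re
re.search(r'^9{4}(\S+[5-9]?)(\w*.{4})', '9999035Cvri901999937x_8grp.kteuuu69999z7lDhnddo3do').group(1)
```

The match spans [0:50] → '9999035Cvri901999937x_8grp.kteuuu69999z7lDhnddo3do'.
Captured: group 1 = '035Cvri901999937x_8grp.kteuuu69999z7lDhndd', group 2 = 'o3do'.

'035Cvri901999937x_8grp.kteuuu69999z7lDhndd'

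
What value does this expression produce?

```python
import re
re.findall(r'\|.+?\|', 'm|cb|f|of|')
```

A non-greedy quantifier consumes as few characters as it can — just enough that the remainder of the pattern still matches from where it stops; whatever follows it matches normally.
Walking the string: at [1:5] → '|cb|'; at [6:10] → '|of|'.
No capturing groups, so `findall` returns the 2 full match strings.

['|cb|', '|of|']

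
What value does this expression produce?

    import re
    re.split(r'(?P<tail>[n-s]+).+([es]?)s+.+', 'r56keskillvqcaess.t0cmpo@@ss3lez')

['', 'r', '', '']

This matches one or more of a character in [n-s] (captured as 'tail'); then one or more of any character; then optionally one of [es] (captured); then one or more of the literal 's', then one or more of any character.
`re.split` interleaves the captured-group text with the surrounding fragments.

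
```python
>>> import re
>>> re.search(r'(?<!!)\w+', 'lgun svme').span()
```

A negative assertion filters positions out without eating any characters.
`re.search` tries every starting position until one works.
The match spans [0:4] → 'lgun'.

(0, 4)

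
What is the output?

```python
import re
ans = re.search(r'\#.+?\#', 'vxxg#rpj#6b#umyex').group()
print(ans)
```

#rpj#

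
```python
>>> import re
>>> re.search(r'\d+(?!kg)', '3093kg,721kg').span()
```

(0, 3)

Because the assertion is negative and zero-width, positions next to the forbidden text are skipped.
Unlike `match`, `search` isn't anchored — it looks for the pattern anywhere in the string.
The match spans [0:3] → '309'.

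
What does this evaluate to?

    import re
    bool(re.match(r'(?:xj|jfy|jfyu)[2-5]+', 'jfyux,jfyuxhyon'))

False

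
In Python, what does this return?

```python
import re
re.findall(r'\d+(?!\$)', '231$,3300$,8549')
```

The negative lookaround is zero-width — it rules out positions where the adjacent text would match, without consuming anything.
Scanning left to right: at [0:2] → '23'; at [5:8] → '330'; at [11:15] → '8549'.
Since nothing is captured, `findall` lists the 3 matched substrings directly.

['23', '330', '8549']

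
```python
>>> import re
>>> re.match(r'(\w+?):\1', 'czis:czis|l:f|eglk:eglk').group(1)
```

'czis'

The backreference `\1` re-matches whatever the first group consumed, character for character.
`re.match` won't scan ahead — the pattern has to work from the very first character.
The match spans [0:9] → 'czis:czis'.
Captured: group 1 = 'czis'.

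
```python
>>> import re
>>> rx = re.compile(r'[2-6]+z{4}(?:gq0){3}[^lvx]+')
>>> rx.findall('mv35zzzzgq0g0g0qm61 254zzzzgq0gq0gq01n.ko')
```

['254zzzzgq0gq0gq01n.ko']

The pattern matches one or more of a character in [2-6]; then exactly 4 of a literal 'z', then the literal 'gq0' repeated 3 times, then one or more of any character except [lvx].
Matches: at [20:41] → '254zzzzgq0gq0gq01n.ko'.
With no groups in the pattern, `findall` gives back each whole match — 1 here.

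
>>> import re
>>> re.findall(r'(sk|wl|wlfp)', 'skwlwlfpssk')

['sk', 'wl', 'wl', 'sk']

The regex engine tests alternatives in the order written; an earlier branch that matches wins even if a later one would match more.
Scanning left to right: at [0:2] match 'sk', group 1 = 'sk'; at [2:4] match 'wl', group 1 = 'wl'; at [4:6] match 'wl', group 1 = 'wl'; at [9:11] match 'sk', group 1 = 'sk'.
Because there's exactly one group, `findall` drops the full match and keeps group 1 from each hit.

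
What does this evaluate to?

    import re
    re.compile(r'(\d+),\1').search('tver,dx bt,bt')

A backreference is literal: `\1` must see the identical characters the first group matched.
Here nothing in the string fits, so the call returns None.

None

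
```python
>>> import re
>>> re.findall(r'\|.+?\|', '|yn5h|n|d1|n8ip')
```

Matches: at [0:6] → '|yn5h|'; at [7:11] → '|d1|'.
Since nothing is captured, `findall` lists the 2 matched substrings directly.

['|yn5h|', '|d1|']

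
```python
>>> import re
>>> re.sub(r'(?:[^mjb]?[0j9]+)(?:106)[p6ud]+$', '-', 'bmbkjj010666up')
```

Pattern: optionally any character except [mjb], then one or more of one of [0j9] (non-capturing group); then the literal '1', then the literal '06' (non-capturing group); then one or more of one of [p6ud]; then anchored at the end.
Matches: at [3:14] → 'kjj010666up'.
Every occurrence is swapped for '-'.

'bmb-'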